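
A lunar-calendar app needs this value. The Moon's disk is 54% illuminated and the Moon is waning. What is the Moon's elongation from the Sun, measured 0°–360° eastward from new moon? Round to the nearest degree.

265°

cos θ = 1 − 2f = -0.080, giving a principal value of 94.6°.
Since the Moon is past full (waning), take the reflex angle: θ = 360° − 94.6° = 265.4°.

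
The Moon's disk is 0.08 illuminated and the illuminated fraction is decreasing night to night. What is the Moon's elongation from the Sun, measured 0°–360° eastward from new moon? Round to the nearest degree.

327°

Invert f = (1 − cos θ)/2 to get cos θ = 1 − 2(0.08) = 0.840, hence θ₀ = arccos 0.840 = 32.9°.
Since the Moon is past full (waning), take the reflex angle: θ = 360° − 32.9° = 327.1°.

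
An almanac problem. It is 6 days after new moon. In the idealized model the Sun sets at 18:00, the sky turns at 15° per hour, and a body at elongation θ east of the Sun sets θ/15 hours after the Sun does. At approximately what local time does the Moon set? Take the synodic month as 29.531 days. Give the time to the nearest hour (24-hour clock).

23:00

Phase angle: θ = 360°·(6 d)/(29.531 d) = 73.1°.
The Moon trails the Sun by θ/15 = 73.1/15 ≈ 4.88 hours.
18:00 + 4.88 h ≈ 22:53 → 23:00 to the nearest hour.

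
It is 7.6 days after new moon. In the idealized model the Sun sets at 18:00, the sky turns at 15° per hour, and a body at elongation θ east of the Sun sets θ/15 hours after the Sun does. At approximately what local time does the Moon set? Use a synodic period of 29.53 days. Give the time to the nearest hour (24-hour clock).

The Moon has covered 7.6/29.53 of its cycle, so θ ≈ 360° × 7.6/29.53 = 92.7°.
At 15° of sky rotation per hour, 92.7° corresponds to a 6.18 h lag.
18:00 + 6.18 h ≈ 00:11 → 00:00 to the nearest hour.

00:00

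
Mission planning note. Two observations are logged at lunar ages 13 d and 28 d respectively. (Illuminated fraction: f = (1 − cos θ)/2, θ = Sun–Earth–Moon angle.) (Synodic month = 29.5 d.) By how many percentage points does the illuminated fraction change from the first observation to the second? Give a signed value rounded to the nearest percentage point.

-94 pp

First observation: θ = 360°·13/29.5 = 158.6°, so f = 0.966.
Second observation: θ = 341.7°, f = 0.025.
Δf = 0.025 − 0.966 = -0.940, i.e. -94 pp.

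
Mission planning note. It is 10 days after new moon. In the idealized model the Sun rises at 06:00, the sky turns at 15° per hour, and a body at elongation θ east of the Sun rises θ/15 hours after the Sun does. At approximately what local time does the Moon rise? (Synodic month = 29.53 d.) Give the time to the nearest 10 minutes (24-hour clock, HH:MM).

Elongation θ = 360° × 10/29.53 ≈ 121.9°.
The Moon trails the Sun by θ/15 = 121.9/15 ≈ 8.13 hours.
06:00 + 8.127 h ≈ 14:08 → 14:10 to the nearest ten minutes.

14:10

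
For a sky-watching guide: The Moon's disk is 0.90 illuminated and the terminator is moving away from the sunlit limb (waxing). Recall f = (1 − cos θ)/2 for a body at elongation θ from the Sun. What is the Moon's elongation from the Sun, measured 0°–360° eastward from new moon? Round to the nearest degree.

143°

cos θ = 1 − 2f = -0.800, giving a principal value of 143.1°.
Waxing ⇒ before full, so θ = 143.1°.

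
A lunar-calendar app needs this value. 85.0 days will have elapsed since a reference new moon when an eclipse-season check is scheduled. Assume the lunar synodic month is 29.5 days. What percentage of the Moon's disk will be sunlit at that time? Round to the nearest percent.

85.0/29.5 = 2.881 lunations, so 2 complete cycles and 26.00 d into the next.
The Moon has covered 26.00/29.5 of its cycle, so θ ≈ 360° × 26.00/29.5 = 317.3°.
Illuminated fraction = (1 − cos 317.3°)/2 = (1 − 0.735)/2 ≈ 0.133, so 13%.

13%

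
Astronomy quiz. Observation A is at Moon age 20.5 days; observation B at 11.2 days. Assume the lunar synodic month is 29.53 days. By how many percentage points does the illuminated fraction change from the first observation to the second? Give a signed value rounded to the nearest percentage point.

+19 percentage points

First observation: θ = 360°·20.5/29.53 = 249.9°, so f = 0.672.
Second observation: θ = 136.5°, f = 0.863.
Δf = 0.863 − 0.672 = +0.191, i.e. +19 pp.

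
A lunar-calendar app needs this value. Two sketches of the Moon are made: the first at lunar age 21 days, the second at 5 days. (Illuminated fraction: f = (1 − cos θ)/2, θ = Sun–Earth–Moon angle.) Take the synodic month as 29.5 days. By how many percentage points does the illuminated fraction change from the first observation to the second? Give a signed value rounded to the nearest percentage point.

θ₁ = 360° × 21/29.5 = 256.3°, f₁ = (1 − cos θ₁)/2 = 0.619.
θ₂ = 360° × 5/29.5 = 61.0°, f₂ = (1 − cos θ₂)/2 = 0.258.
Change = f₂ − f₁ = -0.361 → -36 percentage points.

-36 percentage points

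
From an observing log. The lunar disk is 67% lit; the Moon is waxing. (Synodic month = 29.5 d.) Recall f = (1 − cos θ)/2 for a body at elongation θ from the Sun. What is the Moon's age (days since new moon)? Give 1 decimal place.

9.0 days

cos θ = 1 − 2f = -0.340, giving a principal value of 109.9°.
Before full moon the principal value applies: θ = 109.9°.
That fraction of the synodic month is 109.9/360 × 29.5 d ≈ 9.00 d.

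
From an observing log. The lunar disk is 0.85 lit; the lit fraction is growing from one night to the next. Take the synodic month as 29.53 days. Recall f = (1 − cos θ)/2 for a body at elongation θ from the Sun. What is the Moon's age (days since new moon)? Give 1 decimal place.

Invert f = (1 − cos θ)/2 to get cos θ = 1 − 2(0.85) = -0.700, hence θ₀ = arccos -0.700 = 134.4°.
Before full moon the principal value applies: θ = 134.4°.
That fraction of the synodic month is 134.4/360 × 29.53 d ≈ 11.03 d.

11.0 days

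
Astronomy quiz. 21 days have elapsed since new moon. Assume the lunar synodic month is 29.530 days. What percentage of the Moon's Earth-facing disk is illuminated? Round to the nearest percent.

62%

The Moon has covered 21/29.530 of its cycle, so θ ≈ 360° × 21/29.530 = 256.0°.
cos 256.0° = (-0.242), so f = (1 − (-0.242))/2 = 0.621, so 62%.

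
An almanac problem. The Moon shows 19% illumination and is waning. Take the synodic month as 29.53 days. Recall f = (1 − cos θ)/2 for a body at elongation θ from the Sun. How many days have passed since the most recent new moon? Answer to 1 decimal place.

25.3 days

cos θ = 1 − 2f = 0.620, giving a principal value of 51.7°.
Waning ⇒ past full, so θ = 360° − 51.7° = 308.3°.
At 360°/29.53 d per day, 308.3° corresponds to 25.29 days.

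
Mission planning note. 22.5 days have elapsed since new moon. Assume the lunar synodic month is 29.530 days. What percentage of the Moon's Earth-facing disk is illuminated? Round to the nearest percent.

Phase angle: θ = 360°·(22.5 d)/(29.530 d) = 274.3°.
cos 274.3° = 0.075, so f = (1 − 0.075)/2 = 0.463, so 46%.

46%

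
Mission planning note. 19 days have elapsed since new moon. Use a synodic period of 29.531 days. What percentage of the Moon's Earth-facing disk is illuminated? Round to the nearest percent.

81%

Elongation θ = 360° × 19/29.531 ≈ 231.6°.
With cos θ = (-0.621), the lit fraction is (1 − (-0.621))/2 ≈ 0.810, so 81%.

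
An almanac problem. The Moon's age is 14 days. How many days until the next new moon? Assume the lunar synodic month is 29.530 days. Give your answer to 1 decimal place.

The next new moon completes the synodic month: 29.530 − 14 = 15.530 days.

15.5 days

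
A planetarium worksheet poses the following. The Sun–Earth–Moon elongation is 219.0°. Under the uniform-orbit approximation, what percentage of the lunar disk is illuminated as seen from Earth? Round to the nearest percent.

f = (1 − cos 219.0°)/2 = (1 − (-0.777))/2 ≈ 0.889, i.e. 89%.

89%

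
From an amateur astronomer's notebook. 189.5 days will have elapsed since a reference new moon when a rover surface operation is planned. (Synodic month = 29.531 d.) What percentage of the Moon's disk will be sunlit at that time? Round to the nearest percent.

93%

189.5 d spans 6 complete synodic months (6 × 29.531 = 177.19 d) plus 12.31 d.
Phase angle: θ = 360°·(12.31 d)/(29.531 d) = 150.1°.
With cos θ = (-0.867), the lit fraction is (1 − (-0.867))/2 ≈ 0.934, so 93%.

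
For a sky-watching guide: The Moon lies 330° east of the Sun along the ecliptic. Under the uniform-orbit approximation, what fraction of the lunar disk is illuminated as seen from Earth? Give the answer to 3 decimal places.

cos 330° = 0.866, so f = (1 − 0.866)/2 = 0.067.

0.067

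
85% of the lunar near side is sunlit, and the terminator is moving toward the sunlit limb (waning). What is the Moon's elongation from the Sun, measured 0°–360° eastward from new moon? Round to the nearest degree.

226°

cos θ = 1 − 2f = -0.700, giving a principal value of 134.4°.
Since the Moon is past full (waning), take the reflex angle: θ = 360° − 134.4° = 225.6°.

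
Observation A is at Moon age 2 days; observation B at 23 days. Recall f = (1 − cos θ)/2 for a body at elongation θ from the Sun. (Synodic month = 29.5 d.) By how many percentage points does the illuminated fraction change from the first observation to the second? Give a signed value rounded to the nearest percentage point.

First observation: θ = 360°·2/29.5 = 24.4°, so f = 0.045.
Second observation: θ = 280.7°, f = 0.407.
Δf = 0.407 − 0.045 = +0.363, i.e. +36 pp.

+36 percentage points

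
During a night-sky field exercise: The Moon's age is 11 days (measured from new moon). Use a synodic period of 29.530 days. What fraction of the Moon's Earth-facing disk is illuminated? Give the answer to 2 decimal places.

Elongation θ = 360° × 11/29.530 ≈ 134.1°.
cos 134.1° = (-0.696), so f = (1 − (-0.696))/2 = 0.848.

0.85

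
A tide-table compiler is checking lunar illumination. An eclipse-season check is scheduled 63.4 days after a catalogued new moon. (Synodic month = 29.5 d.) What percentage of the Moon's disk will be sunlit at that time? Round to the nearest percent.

20%

63.4 d spans 2 complete synodic months (2 × 29.5 = 59.00 d) plus 4.40 d.
Elongation θ = 360° × 4.40/29.5 ≈ 53.7°.
cos 53.7° = 0.592, so f = (1 − 0.592)/2 = 0.204, so 20%.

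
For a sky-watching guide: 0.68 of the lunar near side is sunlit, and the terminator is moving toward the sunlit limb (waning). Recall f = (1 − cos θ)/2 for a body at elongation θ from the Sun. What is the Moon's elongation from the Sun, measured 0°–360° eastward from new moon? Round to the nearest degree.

249°

Invert f = (1 − cos θ)/2 to get cos θ = 1 − 2(0.68) = -0.360, hence θ₀ = arccos -0.360 = 111.1°.
A waning Moon lies in 180°–360°, so θ = 360° − 111.1° = 248.9°.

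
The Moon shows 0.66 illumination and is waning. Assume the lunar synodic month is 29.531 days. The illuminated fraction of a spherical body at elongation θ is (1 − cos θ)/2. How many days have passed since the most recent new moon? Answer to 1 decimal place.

20.6 days

Invert f = (1 − cos θ)/2 to get cos θ = 1 − 2(0.66) = -0.320, hence θ₀ = arccos -0.320 = 108.7°.
A waning Moon lies in 180°–360°, so θ = 360° − 108.7° = 251.3°.
Age = 29.531 × 251.3°/360° ≈ 20.62 days.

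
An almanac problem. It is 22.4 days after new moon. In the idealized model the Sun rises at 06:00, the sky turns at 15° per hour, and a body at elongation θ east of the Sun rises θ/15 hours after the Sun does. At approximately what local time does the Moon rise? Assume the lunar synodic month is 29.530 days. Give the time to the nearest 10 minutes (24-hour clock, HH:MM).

00:10

Phase angle: θ = 360°·(22.4 d)/(29.530 d) = 273.1°.
Delay after the Sun = 273.1° / (15°/h) ≈ 18.21 h.
06:00 + 18.205 h ≈ 00:12 → 00:10 to the nearest ten minutes.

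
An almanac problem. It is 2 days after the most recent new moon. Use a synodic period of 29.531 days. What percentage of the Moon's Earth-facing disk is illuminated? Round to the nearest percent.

The Moon has covered 2/29.531 of its cycle, so θ ≈ 360° × 2/29.531 = 24.4°.
cos 24.4° = 0.911, so f = (1 − 0.911)/2 = 0.045, so 4%.

4%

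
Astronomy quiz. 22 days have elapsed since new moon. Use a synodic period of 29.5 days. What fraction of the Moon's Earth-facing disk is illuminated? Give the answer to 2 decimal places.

0.51

The Moon has covered 22/29.5 of its cycle, so θ ≈ 360° × 22/29.5 = 268.5°.
With cos θ = (-0.027), the lit fraction is (1 − (-0.027))/2 ≈ 0.513.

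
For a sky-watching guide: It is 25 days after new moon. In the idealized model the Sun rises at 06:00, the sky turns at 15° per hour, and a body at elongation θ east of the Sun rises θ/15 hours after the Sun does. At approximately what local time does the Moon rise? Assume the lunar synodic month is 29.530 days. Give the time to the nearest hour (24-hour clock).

The Moon has covered 25/29.530 of its cycle, so θ ≈ 360° × 25/29.530 = 304.8°.
Delay after the Sun = 304.8° / (15°/h) ≈ 20.32 h.
06:00 + 20.32 h ≈ 02:19 → 02:00 to the nearest hour.

02:00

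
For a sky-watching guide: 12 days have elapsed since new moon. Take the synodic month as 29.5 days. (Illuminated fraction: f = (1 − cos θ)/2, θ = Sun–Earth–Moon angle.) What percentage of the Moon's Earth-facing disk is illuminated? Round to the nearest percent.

92%

Phase angle: θ = 360°·(12 d)/(29.5 d) = 146.4°.
cos 146.4° = (-0.833), so f = (1 − (-0.833))/2 = 0.917, so 92%.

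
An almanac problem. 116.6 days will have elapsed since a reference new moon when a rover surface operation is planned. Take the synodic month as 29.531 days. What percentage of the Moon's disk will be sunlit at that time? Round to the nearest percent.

116.6 d spans 3 complete synodic months (3 × 29.531 = 88.59 d) plus 28.01 d.
The Moon has covered 28.01/29.531 of its cycle, so θ ≈ 360° × 28.01/29.531 = 341.4°.
Illuminated fraction = (1 − cos 341.4°)/2 = (1 − 0.948)/2 ≈ 0.026, so 3%.

3%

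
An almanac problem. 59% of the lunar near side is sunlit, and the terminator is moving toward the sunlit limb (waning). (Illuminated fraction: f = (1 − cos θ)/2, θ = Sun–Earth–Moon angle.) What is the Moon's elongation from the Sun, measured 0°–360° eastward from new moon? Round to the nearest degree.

cos θ = 1 − 2f = -0.180, giving a principal value of 100.4°.
Waning ⇒ past full, so θ = 360° − 100.4° = 259.6°.

260°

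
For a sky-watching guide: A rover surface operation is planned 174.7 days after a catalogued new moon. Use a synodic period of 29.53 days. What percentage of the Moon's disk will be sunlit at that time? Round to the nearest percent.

Reduce mod P: 174.7 − 5×29.53 = 27.05 d into the current lunation.
The Moon has covered 27.05/29.53 of its cycle, so θ ≈ 360° × 27.05/29.53 = 329.8°.
With cos θ = 0.864, the lit fraction is (1 − 0.864)/2 ≈ 0.068, so 7%.

7%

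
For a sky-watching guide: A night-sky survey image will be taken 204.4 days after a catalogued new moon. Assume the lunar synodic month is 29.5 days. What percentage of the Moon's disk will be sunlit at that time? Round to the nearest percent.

Reduce mod P: 204.4 − 6×29.5 = 27.40 d into the current lunation.
Phase angle: θ = 360°·(27.40 d)/(29.5 d) = 334.4°.
Illuminated fraction = (1 − cos 334.4°)/2 = (1 − 0.902)/2 ≈ 0.049, so 5%.

5%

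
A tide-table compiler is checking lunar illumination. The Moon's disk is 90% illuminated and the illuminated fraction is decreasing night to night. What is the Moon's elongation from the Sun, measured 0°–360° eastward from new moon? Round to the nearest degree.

217°

cos θ = 1 − 2f = -0.800, giving a principal value of 143.1°.
Since the Moon is past full (waning), take the reflex angle: θ = 360° − 143.1° = 216.9°.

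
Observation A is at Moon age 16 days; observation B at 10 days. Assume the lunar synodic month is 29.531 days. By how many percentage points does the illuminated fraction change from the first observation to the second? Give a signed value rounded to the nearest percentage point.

First observation: θ = 360°·16/29.531 = 195.0°, so f = 0.983.
Second observation: θ = 121.9°, f = 0.764.
Δf = 0.764 − 0.983 = -0.219, i.e. -22 pp.

-22 pp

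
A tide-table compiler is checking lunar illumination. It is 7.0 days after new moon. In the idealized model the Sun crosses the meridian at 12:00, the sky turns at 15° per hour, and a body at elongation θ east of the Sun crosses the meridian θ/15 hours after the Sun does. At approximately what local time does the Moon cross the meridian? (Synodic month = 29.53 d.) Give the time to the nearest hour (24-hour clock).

Elongation θ = 360° × 7.0/29.53 ≈ 85.3°.
At 15° of sky rotation per hour, 85.3° corresponds to a 5.69 h lag.
12:00 + 5.69 h ≈ 17:41 → 18:00 to the nearest hour.

18:00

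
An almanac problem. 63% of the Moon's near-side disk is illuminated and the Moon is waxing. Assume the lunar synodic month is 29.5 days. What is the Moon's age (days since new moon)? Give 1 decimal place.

8.6 days

From f = (1 − cos θ)/2: cos θ = 1 − 2×0.63 = -0.260; arccos → 105.1°.
Waxing ⇒ before full, so θ = 105.1°.
At 360°/29.5 d per day, 105.1° corresponds to 8.61 days.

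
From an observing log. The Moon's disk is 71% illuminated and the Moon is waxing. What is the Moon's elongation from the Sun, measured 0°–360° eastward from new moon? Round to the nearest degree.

cos θ = 1 − 2f = -0.420, giving a principal value of 114.8°.
The Moon is waxing (0°–180°), so θ = 114.8° directly.

115°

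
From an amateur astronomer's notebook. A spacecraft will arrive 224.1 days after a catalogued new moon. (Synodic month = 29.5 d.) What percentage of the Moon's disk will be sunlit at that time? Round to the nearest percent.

91%

224.1/29.5 = 7.597 lunations, so 7 complete cycles and 17.60 d into the next.
The Moon has covered 17.60/29.5 of its cycle, so θ ≈ 360° × 17.60/29.5 = 214.8°.
With cos θ = (-0.821), the lit fraction is (1 − (-0.821))/2 ≈ 0.911, so 91%.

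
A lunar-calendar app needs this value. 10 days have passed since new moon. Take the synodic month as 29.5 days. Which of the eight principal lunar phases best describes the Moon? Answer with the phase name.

At 10/29.5 of the cycle, θ ≈ 122° — the waxing gibbous range.

waxing gibbous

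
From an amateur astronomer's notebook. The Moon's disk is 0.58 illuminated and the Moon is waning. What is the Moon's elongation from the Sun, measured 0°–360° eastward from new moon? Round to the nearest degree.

261°

cos θ = 1 − 2f = -0.160, giving a principal value of 99.2°.
Waning ⇒ past full, so θ = 360° − 99.2° = 260.8°.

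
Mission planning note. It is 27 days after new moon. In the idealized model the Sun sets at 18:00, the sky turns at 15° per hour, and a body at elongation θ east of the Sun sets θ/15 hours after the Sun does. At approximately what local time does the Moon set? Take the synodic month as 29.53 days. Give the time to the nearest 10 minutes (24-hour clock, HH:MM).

16:00

Phase angle: θ = 360°·(27 d)/(29.53 d) = 329.2°.
At 15° of sky rotation per hour, 329.2° corresponds to a 21.94 h lag.
18:00 + 21.944 h ≈ 15:57 → 16:00 to the nearest ten minutes.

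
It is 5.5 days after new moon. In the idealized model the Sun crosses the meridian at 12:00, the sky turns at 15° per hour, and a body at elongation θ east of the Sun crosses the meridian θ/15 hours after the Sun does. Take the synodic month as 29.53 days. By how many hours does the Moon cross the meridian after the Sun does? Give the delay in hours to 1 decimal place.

Phase angle: θ = 360°·(5.5 d)/(29.53 d) = 67.1°.
At 15° of sky rotation per hour, 67.1° corresponds to a 4.47 h lag.
So the Moon crosses the meridian 4.47 h after the Sun.

4.5 h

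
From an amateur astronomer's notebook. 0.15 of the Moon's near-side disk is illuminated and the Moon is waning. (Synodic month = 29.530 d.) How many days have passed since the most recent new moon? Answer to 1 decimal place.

25.8 days

cos θ = 1 − 2f = 0.700, giving a principal value of 45.6°.
Since the Moon is past full (waning), take the reflex angle: θ = 360° − 45.6° = 314.4°.
At 360°/29.530 d per day, 314.4° corresponds to 25.79 days.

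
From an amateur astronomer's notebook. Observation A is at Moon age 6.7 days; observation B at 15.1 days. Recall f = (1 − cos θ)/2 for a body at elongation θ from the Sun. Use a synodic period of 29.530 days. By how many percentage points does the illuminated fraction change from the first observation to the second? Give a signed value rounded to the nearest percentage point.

First observation: θ = 360°·6.7/29.530 = 81.7°, so f = 0.428.
Second observation: θ = 184.1°, f = 0.999.
Δf = 0.999 − 0.428 = +0.571, i.e. +57 pp.

+57 percentage points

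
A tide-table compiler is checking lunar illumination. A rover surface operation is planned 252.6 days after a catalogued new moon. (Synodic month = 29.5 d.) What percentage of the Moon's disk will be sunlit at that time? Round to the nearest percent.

96%

252.6 d spans 8 complete synodic months (8 × 29.5 = 236.00 d) plus 16.60 d.
The Moon has covered 16.60/29.5 of its cycle, so θ ≈ 360° × 16.60/29.5 = 202.6°.
With cos θ = (-0.923), the lit fraction is (1 − (-0.923))/2 ≈ 0.962, so 96%.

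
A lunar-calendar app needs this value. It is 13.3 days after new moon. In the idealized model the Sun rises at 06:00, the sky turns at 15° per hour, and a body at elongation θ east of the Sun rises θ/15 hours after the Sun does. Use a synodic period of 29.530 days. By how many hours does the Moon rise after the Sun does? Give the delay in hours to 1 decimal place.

Elongation θ = 360° × 13.3/29.530 ≈ 162.1°.
The Moon trails the Sun by θ/15 = 162.1/15 ≈ 10.81 hours.
So the Moon rises 10.81 h after the Sun.

10.8 h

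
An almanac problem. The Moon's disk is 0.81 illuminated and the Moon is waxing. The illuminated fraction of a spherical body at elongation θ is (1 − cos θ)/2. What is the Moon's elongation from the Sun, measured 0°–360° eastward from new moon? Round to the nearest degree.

128°

cos θ = 1 − 2f = -0.620, giving a principal value of 128.3°.
The Moon is waxing (0°–180°), so θ = 128.3° directly.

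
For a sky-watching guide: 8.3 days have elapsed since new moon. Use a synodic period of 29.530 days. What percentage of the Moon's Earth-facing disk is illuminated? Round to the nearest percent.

60%

Phase angle: θ = 360°·(8.3 d)/(29.530 d) = 101.2°.
With cos θ = (-0.194), the lit fraction is (1 − (-0.194))/2 ≈ 0.597, so 60%.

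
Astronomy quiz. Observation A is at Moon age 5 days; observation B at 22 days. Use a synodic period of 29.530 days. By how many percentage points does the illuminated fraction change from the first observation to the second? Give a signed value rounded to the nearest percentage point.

+26 pp

θ₁ = 360° × 5/29.530 = 61.0°, f₁ = (1 − cos θ₁)/2 = 0.257.
θ₂ = 360° × 22/29.530 = 268.2°, f₂ = (1 − cos θ₂)/2 = 0.516.
Change = f₂ − f₁ = +0.258 → +26 percentage points.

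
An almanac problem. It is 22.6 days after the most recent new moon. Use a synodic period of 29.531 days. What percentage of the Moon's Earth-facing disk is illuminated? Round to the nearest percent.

Elongation θ = 360° × 22.6/29.531 ≈ 275.5°.
cos 275.5° = 0.096, so f = (1 − 0.096)/2 = 0.452, so 45%.

45%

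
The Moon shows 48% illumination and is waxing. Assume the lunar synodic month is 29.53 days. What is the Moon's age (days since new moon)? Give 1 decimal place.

7.2 days

Invert f = (1 − cos θ)/2 to get cos θ = 1 − 2(0.48) = 0.040, hence θ₀ = arccos 0.040 = 87.7°.
Before full moon the principal value applies: θ = 87.7°.
At 360°/29.53 d per day, 87.7° corresponds to 7.19 days.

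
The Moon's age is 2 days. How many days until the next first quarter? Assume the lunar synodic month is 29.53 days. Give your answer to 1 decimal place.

First quarter is 0.25 of the way through the cycle: age 0.25 × 29.53 = 7.383 d.
That is 7.383 − 2 = 5.383 days ahead.

5.4 days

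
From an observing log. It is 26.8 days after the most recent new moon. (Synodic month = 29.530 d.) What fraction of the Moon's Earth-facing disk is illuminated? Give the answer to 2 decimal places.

The Moon has covered 26.8/29.530 of its cycle, so θ ≈ 360° × 26.8/29.530 = 326.7°.
cos 326.7° = 0.836, so f = (1 − 0.836)/2 = 0.082.

0.08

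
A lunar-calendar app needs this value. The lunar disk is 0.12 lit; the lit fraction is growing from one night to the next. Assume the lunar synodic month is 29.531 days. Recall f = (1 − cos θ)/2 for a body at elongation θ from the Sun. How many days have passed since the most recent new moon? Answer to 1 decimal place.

cos θ = 1 − 2f = 0.760, giving a principal value of 40.5°.
Before full moon the principal value applies: θ = 40.5°.
Age = 29.531 × 40.5°/360° ≈ 3.33 days.

3.3 days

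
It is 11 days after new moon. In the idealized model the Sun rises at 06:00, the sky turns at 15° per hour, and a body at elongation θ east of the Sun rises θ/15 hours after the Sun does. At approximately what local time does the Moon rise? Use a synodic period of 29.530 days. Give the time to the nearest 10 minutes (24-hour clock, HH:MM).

15:00

Elongation θ = 360° × 11/29.530 ≈ 134.1°.
At 15° of sky rotation per hour, 134.1° corresponds to a 8.94 h lag.
06:00 + 8.940 h ≈ 14:56 → 15:00 to the nearest ten minutes.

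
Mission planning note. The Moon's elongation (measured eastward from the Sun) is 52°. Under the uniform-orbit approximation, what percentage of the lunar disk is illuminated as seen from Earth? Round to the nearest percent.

f = (1 − cos 52°)/2 = (1 − 0.616)/2 ≈ 0.192, i.e. 19%.

19%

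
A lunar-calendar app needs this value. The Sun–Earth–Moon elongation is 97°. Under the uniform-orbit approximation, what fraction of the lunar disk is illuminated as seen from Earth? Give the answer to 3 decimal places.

0.561

f = (1 − cos 97°)/2 = (1 − (-0.122))/2 ≈ 0.561.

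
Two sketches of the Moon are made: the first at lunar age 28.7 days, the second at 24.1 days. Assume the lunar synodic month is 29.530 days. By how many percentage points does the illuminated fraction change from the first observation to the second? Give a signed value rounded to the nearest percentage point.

+29 percentage points

First observation: θ = 360°·28.7/29.530 = 349.9°, so f = 0.008.
Second observation: θ = 293.8°, f = 0.298.
Δf = 0.298 − 0.008 = +0.290, i.e. +29 pp.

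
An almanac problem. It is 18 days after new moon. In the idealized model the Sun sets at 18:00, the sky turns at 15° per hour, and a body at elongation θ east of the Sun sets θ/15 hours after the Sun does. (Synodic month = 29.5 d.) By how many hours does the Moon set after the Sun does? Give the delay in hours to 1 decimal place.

14.6 h

The Moon has covered 18/29.5 of its cycle, so θ ≈ 360° × 18/29.5 = 219.7°.
Delay after the Sun = 219.7° / (15°/h) ≈ 14.64 h.
So the Moon sets 14.64 h after the Sun.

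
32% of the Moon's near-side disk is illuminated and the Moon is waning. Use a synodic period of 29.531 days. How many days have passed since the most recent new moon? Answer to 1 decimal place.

From f = (1 − cos θ)/2: cos θ = 1 − 2×0.32 = 0.360; arccos → 68.9°.
Waning ⇒ past full, so θ = 360° − 68.9° = 291.1°.
At 360°/29.531 d per day, 291.1° corresponds to 23.88 days.

23.9 days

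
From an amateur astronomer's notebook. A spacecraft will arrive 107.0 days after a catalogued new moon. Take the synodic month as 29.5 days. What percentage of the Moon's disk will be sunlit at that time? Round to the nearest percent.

107.0/29.5 = 3.627 lunations, so 3 complete cycles and 18.50 d into the next.
The Moon has covered 18.50/29.5 of its cycle, so θ ≈ 360° × 18.50/29.5 = 225.8°.
With cos θ = (-0.698), the lit fraction is (1 − (-0.698))/2 ≈ 0.849, so 85%.

85%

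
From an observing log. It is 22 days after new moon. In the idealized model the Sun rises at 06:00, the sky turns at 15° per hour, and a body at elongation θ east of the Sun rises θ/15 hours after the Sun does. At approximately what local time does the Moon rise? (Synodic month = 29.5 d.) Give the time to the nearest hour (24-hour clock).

Elongation θ = 360° × 22/29.5 ≈ 268.5°.
The Moon trails the Sun by θ/15 = 268.5/15 ≈ 17.90 hours.
06:00 + 17.90 h ≈ 23:54 → 00:00 to the nearest hour.

00:00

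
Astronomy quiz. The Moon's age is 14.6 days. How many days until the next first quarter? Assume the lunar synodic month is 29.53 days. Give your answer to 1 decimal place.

First quarter is 0.25 of the way through the cycle: age 0.25 × 29.53 = 7.383 d.
This lunation's first quarter (7.383 d) has passed, so add one period: 36.913 − 14.6 = 22.313 days.

22.3 days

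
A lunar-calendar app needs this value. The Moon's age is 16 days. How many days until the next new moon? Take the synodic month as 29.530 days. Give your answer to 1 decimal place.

The next new moon completes the synodic month: 29.530 − 16 = 13.530 days.

13.5 days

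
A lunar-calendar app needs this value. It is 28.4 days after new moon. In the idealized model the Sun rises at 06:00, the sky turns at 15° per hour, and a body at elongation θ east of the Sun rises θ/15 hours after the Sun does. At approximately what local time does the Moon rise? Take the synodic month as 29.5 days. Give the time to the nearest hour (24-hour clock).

05:00

Elongation θ = 360° × 28.4/29.5 ≈ 346.6°.
At 15° of sky rotation per hour, 346.6° corresponds to a 23.11 h lag.
06:00 + 23.11 h ≈ 05:06 → 05:00 to the nearest hour.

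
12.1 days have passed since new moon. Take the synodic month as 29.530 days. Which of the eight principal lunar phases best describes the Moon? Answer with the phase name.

θ ≈ 360° × 12.1/29.530 = 148°, which falls in the waxing gibbous sector.

waxing gibbous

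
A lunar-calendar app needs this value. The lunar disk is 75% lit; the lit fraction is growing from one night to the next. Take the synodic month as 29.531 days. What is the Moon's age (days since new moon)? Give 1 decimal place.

9.8 days

cos θ = 1 − 2f = -0.500, giving a principal value of 120.0°.
The Moon is waxing (0°–180°), so θ = 120.0° directly.
Age = 29.531 × 120.0°/360° ≈ 9.84 days.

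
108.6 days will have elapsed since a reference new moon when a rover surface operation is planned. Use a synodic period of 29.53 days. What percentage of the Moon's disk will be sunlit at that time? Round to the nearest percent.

108.6/29.53 = 3.678 lunations, so 3 complete cycles and 20.01 d into the next.
The Moon has covered 20.01/29.53 of its cycle, so θ ≈ 360° × 20.01/29.53 = 243.9°.
cos 243.9° = (-0.439), so f = (1 − (-0.439))/2 = 0.720, so 72%.

72%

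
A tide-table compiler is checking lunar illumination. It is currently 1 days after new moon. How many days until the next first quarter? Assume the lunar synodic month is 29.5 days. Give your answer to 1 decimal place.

6.4 days

First quarter occurs at elongation 90°, i.e. at age 29.5 × 90/360 = 7.375 d.
That is 7.375 − 1 = 6.375 days ahead.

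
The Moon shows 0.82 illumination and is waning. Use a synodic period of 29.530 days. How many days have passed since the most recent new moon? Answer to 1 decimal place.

18.9 days

From f = (1 − cos θ)/2: cos θ = 1 − 2×0.82 = -0.640; arccos → 129.8°.
A waning Moon lies in 180°–360°, so θ = 360° − 129.8° = 230.2°.
That fraction of the synodic month is 230.2/360 × 29.530 d ≈ 18.88 d.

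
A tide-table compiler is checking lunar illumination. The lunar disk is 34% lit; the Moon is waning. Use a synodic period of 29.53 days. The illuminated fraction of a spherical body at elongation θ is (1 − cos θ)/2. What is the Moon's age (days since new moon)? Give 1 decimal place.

23.7 days

From f = (1 − cos θ)/2: cos θ = 1 − 2×0.34 = 0.320; arccos → 71.3°.
A waning Moon lies in 180°–360°, so θ = 360° − 71.3° = 288.7°.
Age = 29.53 × 288.7°/360° ≈ 23.68 days.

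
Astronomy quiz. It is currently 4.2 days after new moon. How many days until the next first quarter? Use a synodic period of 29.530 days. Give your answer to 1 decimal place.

3.2 days

First quarter occurs at elongation 90°, i.e. at age 29.530 × 90/360 = 7.383 d.
That is 7.383 − 4.2 = 3.183 days ahead.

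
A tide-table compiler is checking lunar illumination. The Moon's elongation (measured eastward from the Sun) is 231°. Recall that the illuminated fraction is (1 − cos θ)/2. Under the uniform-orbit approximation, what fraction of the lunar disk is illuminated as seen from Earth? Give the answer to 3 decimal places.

0.815

Half-versine of 231°: (1 − (-0.629))/2 = 0.815.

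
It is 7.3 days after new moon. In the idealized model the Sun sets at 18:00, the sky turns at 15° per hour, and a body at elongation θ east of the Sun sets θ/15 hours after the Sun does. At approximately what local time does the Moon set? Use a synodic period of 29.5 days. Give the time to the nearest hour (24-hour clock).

Elongation θ = 360° × 7.3/29.5 ≈ 89.1°.
Delay after the Sun = 89.1° / (15°/h) ≈ 5.94 h.
18:00 + 5.94 h ≈ 23:56 → 00:00 to the nearest hour.

00:00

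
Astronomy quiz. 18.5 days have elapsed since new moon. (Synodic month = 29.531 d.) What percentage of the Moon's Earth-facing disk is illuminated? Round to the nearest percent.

Elongation θ = 360° × 18.5/29.531 ≈ 225.5°.
Illuminated fraction = (1 − cos 225.5°)/2 = (1 − (-0.701))/2 ≈ 0.850, so 85%.

85%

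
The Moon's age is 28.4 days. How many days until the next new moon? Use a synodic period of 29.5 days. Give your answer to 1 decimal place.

1.1 days

One full lunation from the last new moon is 29.5 d; remaining = 29.5 − 28.4 = 1.100 d.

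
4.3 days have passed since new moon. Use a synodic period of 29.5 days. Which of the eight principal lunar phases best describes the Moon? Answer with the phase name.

At 4.3/29.5 of the cycle, θ ≈ 52° — the waxing crescent range.

waxing crescent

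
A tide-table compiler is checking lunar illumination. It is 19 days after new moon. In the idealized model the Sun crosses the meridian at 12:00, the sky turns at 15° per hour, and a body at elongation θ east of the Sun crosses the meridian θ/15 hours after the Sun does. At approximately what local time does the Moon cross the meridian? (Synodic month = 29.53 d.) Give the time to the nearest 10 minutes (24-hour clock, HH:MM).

03:30

Elongation θ = 360° × 19/29.53 ≈ 231.6°.
The Moon trails the Sun by θ/15 = 231.6/15 ≈ 15.44 hours.
12:00 + 15.442 h ≈ 03:27 → 03:30 to the nearest ten minutes.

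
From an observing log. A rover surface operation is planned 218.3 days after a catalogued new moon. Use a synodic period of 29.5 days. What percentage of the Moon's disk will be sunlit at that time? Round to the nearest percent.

218.3/29.5 = 7.400 lunations, so 7 complete cycles and 11.80 d into the next.
Phase angle: θ = 360°·(11.80 d)/(29.5 d) = 144.0°.
With cos θ = (-0.809), the lit fraction is (1 − (-0.809))/2 ≈ 0.905, so 90%.

90%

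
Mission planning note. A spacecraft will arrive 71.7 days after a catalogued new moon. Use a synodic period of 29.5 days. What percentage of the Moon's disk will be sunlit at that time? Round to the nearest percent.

95%

71.7/29.5 = 2.431 lunations, so 2 complete cycles and 12.70 d into the next.
The Moon has covered 12.70/29.5 of its cycle, so θ ≈ 360° × 12.70/29.5 = 155.0°.
Illuminated fraction = (1 − cos 155.0°)/2 = (1 − (-0.906))/2 ≈ 0.953, so 95%.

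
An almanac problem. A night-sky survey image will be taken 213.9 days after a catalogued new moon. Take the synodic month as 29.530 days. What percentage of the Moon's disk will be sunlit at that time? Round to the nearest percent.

48%

Reduce mod P: 213.9 − 7×29.530 = 7.19 d into the current lunation.
Phase angle: θ = 360°·(7.19 d)/(29.530 d) = 87.7°.
With cos θ = 0.041, the lit fraction is (1 − 0.041)/2 ≈ 0.480, so 48%.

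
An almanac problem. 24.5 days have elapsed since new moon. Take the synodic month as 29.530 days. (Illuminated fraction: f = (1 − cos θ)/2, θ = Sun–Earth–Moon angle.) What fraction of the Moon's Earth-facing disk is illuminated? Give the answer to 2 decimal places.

0.26

The Moon has covered 24.5/29.530 of its cycle, so θ ≈ 360° × 24.5/29.530 = 298.7°.
With cos θ = 0.480, the lit fraction is (1 − 0.480)/2 ≈ 0.260.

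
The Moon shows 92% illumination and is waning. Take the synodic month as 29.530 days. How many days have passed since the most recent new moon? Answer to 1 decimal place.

17.5 days

cos θ = 1 − 2f = -0.840, giving a principal value of 147.1°.
Since the Moon is past full (waning), take the reflex angle: θ = 360° − 147.1° = 212.9°.
Age = 29.530 × 212.9°/360° ≈ 17.46 days.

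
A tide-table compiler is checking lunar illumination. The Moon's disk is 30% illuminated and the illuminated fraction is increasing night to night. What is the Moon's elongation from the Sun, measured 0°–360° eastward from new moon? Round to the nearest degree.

Invert f = (1 − cos θ)/2 to get cos θ = 1 − 2(0.30) = 0.400, hence θ₀ = arccos 0.400 = 66.4°.
Before full moon the principal value applies: θ = 66.4°.

66°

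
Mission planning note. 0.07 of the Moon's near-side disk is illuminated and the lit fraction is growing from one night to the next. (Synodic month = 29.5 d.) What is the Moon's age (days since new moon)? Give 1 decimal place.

cos θ = 1 − 2f = 0.860, giving a principal value of 30.7°.
The Moon is waxing (0°–180°), so θ = 30.7° directly.
Age = 29.5 × 30.7°/360° ≈ 2.51 days.

2.5 days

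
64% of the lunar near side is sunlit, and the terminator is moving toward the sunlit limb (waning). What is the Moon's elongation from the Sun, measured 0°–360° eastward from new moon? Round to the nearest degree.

Invert f = (1 − cos θ)/2 to get cos θ = 1 − 2(0.64) = -0.280, hence θ₀ = arccos -0.280 = 106.3°.
A waning Moon lies in 180°–360°, so θ = 360° − 106.3° = 253.7°.

254°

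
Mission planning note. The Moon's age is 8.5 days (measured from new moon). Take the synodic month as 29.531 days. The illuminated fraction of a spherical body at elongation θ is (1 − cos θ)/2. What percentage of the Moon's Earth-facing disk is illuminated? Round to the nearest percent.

62%

Elongation θ = 360° × 8.5/29.531 ≈ 103.6°.
Illuminated fraction = (1 − cos 103.6°)/2 = (1 − (-0.235))/2 ≈ 0.618, so 62%.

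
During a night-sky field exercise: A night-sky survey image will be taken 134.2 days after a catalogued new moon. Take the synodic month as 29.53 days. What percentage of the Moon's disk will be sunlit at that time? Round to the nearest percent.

Reduce mod P: 134.2 − 4×29.53 = 16.08 d into the current lunation.
Elongation θ = 360° × 16.08/29.53 ≈ 196.0°.
cos 196.0° = (-0.961), so f = (1 − (-0.961))/2 = 0.981, so 98%.

98%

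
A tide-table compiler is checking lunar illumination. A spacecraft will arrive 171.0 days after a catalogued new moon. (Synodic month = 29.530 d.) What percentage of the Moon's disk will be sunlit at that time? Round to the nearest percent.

Reduce mod P: 171.0 − 5×29.530 = 23.35 d into the current lunation.
Elongation θ = 360° × 23.35/29.530 ≈ 284.7°.
cos 284.7° = 0.253, so f = (1 − 0.253)/2 = 0.373, so 37%.

37%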